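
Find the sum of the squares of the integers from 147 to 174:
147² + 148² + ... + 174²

Use ∑_{k=1}^{n} k² = n(n+1)(2n+1)/6, then subtract the first 146 terms.
∑_{k=1}^{174} k² = 174×175×349/6 = 1771175
∑_{k=1}^{146} k² = 146×147×293/6 = 1048061
∑_{k=147}^{174} k² = 1771175 - 1048061 = 723114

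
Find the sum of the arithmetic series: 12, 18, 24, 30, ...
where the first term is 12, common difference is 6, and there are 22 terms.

Sₙ = n/2 × (first + last)
Last term = a + (n-1)d = 12 + (22-1)×6 = 138
S_22 = 22/2 × (12 + 138)
S_22 = 22/2 × 150 = 1650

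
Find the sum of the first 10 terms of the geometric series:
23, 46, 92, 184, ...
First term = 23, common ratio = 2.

Sₙ = a(1 - rⁿ) / (1 - r)
S_10 = 23(1 - 2^10) / (1 - 2)
S_10 = 23(1 - 1024) / (-1)
S_10 = 23529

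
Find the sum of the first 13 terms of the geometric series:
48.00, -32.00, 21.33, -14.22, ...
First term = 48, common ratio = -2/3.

Sₙ = a(1 - rⁿ) / (1 - r)
S_13 = 48(1 - (-2/3)^13) / (1 - (-2/3))
S_13 = 48(1 - (-8192/1594323)) / (5/3)
S_13 = 5128048/177147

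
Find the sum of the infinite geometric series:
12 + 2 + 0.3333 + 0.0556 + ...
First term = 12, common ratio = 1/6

For |r| < 1, S = a / (1 - r)
S = 12 / (1 - (1/6))
S = 12 / (5/6)
S = 72/5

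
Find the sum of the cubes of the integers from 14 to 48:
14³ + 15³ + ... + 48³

Use ∑_{k=1}^{n} k³ = [n(n+1)/2]², then subtract the first 13 terms.
∑_{k=1}^{48} k³ = [48×49/2]² = 1176² = 1382976
∑_{k=1}^{13} k³ = [13×14/2]² = 91² = 8281
∑_{k=14}^{48} k³ = 1382976 - 8281 = 1374695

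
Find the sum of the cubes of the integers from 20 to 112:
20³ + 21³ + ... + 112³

Use ∑_{k=1}^{n} k³ = [n(n+1)/2]², then subtract the first 19 terms.
∑_{k=1}^{112} k³ = [112×113/2]² = 6328² = 40043584
∑_{k=1}^{19} k³ = [19×20/2]² = 190² = 36100
∑_{k=20}^{112} k³ = 40043584 - 36100 = 40007484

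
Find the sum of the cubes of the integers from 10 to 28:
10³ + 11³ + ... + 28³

Use ∑_{k=1}^{n} k³ = [n(n+1)/2]², then subtract the first 9 terms.
∑_{k=1}^{28} k³ = [28×29/2]² = 406² = 164836
∑_{k=1}^{9} k³ = [9×10/2]² = 45² = 2025
∑_{k=10}^{28} k³ = 164836 - 2025 = 162811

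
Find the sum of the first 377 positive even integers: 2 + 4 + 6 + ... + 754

Sum of first n even numbers = n(n+1)
= 377×378
= 142506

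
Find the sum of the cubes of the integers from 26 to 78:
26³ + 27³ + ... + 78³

Use ∑_{k=1}^{n} k³ = [n(n+1)/2]², then subtract the first 25 terms.
∑_{k=1}^{78} k³ = [78×79/2]² = 3081² = 9492561
∑_{k=1}^{25} k³ = [25×26/2]² = 325² = 105625
∑_{k=26}^{78} k³ = 9492561 - 105625 = 9386936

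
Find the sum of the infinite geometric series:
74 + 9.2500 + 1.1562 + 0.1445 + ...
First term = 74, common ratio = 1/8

For |r| < 1, S = a / (1 - r)
S = 74 / (1 - (1/8))
S = 74 / (7/8)
S = 592/7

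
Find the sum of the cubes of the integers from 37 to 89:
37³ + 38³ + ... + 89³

Use ∑_{k=1}^{n} k³ = [n(n+1)/2]², then subtract the first 36 terms.
∑_{k=1}^{89} k³ = [89×90/2]² = 4005² = 16040025
∑_{k=1}^{36} k³ = [36×37/2]² = 666² = 443556
∑_{k=37}^{89} k³ = 16040025 - 443556 = 15596469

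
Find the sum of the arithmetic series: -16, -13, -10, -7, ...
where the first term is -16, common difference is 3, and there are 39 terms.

Sₙ = n/2 × (first + last)
Last term = a + (n-1)d = -16 + (39-1)×3 = 98
S_39 = 39/2 × (-16 + 98)
S_39 = 39/2 × 82 = 1599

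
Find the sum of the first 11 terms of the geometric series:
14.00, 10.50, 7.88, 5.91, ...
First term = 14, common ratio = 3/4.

Sₙ = a(1 - rⁿ) / (1 - r)
S_11 = 14(1 - (3/4)^11) / (1 - (3/4))
S_11 = 14(1 - (177147/4194304)) / (1/4)
S_11 = 28120099/524288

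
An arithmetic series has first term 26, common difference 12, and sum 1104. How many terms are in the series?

Using S = n/2 × [2a + (n-1)d]
1104 = n/2 × [2(26) + (n-1)(12)]
1104 = n/2 × [52 + 12n - 12]
2208 = n × [40 + 12n]
12n² + (40)n - 2208 = 0
Discriminant: Δ = (40)² - 4(12)(-2208) = 1600 + 105984 = 107584
√Δ = 328
n = [-(40) + √Δ] / (2·12) = (-40 + 328) / 24 = 288 / 24 = 12
(The negative root is discarded since n must be a positive integer.)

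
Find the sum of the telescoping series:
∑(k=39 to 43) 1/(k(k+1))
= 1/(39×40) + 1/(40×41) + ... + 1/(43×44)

Partial fractions: 1/(k(k+1)) = 1/k - 1/(k+1)
The series telescopes:
= (1/39 - 1/40) + (1/40 - 1/41) + ... + (1/43 - 1/44)
= 1/39 - 1/44
= 5/1716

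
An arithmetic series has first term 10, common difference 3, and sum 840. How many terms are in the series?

Using S = n/2 × [2a + (n-1)d]
840 = n/2 × [2(10) + (n-1)(3)]
840 = n/2 × [20 + 3n - 3]
1680 = n × [17 + 3n]
3n² + (17)n - 1680 = 0
Discriminant: Δ = (17)² - 4(3)(-1680) = 289 + 20160 = 20449
√Δ = 143
n = [-(17) + √Δ] / (2·3) = (-17 + 143) / 6 = 126 / 6 = 21
(The negative root is discarded since n must be a positive integer.)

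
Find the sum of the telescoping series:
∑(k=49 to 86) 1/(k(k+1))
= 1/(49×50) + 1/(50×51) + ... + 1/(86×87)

Partial fractions: 1/(k(k+1)) = 1/k - 1/(k+1)
The series telescopes:
= (1/49 - 1/50) + (1/50 - 1/51) + ... + (1/86 - 1/87)
= 1/49 - 1/87
= 38/4263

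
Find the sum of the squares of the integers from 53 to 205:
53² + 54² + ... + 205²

Use ∑_{k=1}^{n} k² = n(n+1)(2n+1)/6, then subtract the first 52 terms.
∑_{k=1}^{205} k² = 205×206×411/6 = 2892755
∑_{k=1}^{52} k² = 52×53×105/6 = 48230
∑_{k=53}^{205} k² = 2892755 - 48230 = 2844525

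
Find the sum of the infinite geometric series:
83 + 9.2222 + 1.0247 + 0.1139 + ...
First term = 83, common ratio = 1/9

For |r| < 1, S = a / (1 - r)
S = 83 / (1 - (1/9))
S = 83 / (8/9)
S = 747/8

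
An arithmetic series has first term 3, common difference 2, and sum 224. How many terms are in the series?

Using S = n/2 × [2a + (n-1)d]
224 = n/2 × [2(3) + (n-1)(2)]
224 = n/2 × [6 + 2n - 2]
448 = n × [4 + 2n]
2n² + (4)n - 448 = 0
Discriminant: Δ = (4)² - 4(2)(-448) = 16 + 3584 = 3600
√Δ = 60
n = [-(4) + √Δ] / (2·2) = (-4 + 60) / 4 = 56 / 4 = 14
(The negative root is discarded since n must be a positive integer.)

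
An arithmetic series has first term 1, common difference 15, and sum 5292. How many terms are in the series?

Using S = n/2 × [2a + (n-1)d]
5292 = n/2 × [2(1) + (n-1)(15)]
5292 = n/2 × [2 + 15n - 15]
10584 = n × [-13 + 15n]
15n² + (-13)n - 10584 = 0
Discriminant: Δ = (-13)² - 4(15)(-10584) = 169 + 635040 = 635209
√Δ = 797
n = [-(-13) + √Δ] / (2·15) = (13 + 797) / 30 = 810 / 30 = 27
(The negative root is discarded since n must be a positive integer.)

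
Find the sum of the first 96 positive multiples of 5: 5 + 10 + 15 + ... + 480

Factor out 5: = 5(1 + 2 + ... + 96) = 5 × n(n+1)/2
= 5 × 96×97/2
= 5 × 4656
= 23280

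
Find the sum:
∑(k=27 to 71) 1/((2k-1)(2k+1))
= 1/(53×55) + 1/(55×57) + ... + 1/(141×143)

Partial fractions: 1/((2k-1)(2k+1)) = (1/2)[1/(2k-1) - 1/(2k+1)]
The series telescopes:
= (1/2)[1/53 - 1/143]
= 45/7579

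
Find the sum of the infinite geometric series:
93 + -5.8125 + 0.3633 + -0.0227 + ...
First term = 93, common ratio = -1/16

For |r| < 1, S = a / (1 - r)
S = 93 / (1 - (-1/16))
S = 93 / (17/16)
S = 1488/17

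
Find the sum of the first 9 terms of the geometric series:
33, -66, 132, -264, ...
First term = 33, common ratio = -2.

Sₙ = a(1 - rⁿ) / (1 - r)
S_9 = 33(1 - (-2)^9) / (1 - (-2))
S_9 = 33(1 - (-512)) / (3)
S_9 = 5643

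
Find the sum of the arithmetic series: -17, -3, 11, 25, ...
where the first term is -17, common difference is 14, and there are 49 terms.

Sₙ = n/2 × (first + last)
Last term = a + (n-1)d = -17 + (49-1)×14 = 655
S_49 = 49/2 × (-17 + 655)
S_49 = 49/2 × 638 = 15631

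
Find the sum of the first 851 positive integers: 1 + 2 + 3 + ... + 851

Formula: ∑k = n(n+1)/2
= 851×852/2
= 725052/2
= 362526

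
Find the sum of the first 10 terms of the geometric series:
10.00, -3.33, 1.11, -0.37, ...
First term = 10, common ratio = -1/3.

Sₙ = a(1 - rⁿ) / (1 - r)
S_10 = 10(1 - (-1/3)^10) / (1 - (-1/3))
S_10 = 10(1 - (1/59049)) / (4/3)
S_10 = 147620/19683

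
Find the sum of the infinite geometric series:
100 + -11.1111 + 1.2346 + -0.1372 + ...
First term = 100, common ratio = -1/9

For |r| < 1, S = a / (1 - r)
S = 100 / (1 - (-1/9))
S = 100 / (10/9)
S = 90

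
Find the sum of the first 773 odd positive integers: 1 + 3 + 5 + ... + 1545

Sum of first n odd numbers = n²
= 773²
= 597529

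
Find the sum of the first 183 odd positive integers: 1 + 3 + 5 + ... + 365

Sum of first n odd numbers = n²
= 183²
= 33489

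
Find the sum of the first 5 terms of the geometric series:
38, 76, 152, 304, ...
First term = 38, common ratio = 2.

Sₙ = a(1 - rⁿ) / (1 - r)
S_5 = 38(1 - 2^5) / (1 - 2)
S_5 = 38(1 - 32) / (-1)
S_5 = 1178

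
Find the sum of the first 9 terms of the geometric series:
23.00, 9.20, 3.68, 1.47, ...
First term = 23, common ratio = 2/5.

Sₙ = a(1 - rⁿ) / (1 - r)
S_9 = 23(1 - (2/5)^9) / (1 - (2/5))
S_9 = 23(1 - (512/1953125)) / (3/5)
S_9 = 14970033/390625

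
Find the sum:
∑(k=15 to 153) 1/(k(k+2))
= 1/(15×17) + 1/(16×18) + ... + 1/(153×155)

Partial fractions: 1/(k(k+2)) = (1/2)[1/k - 1/(k+2)]
Telescoping leaves the first two and last two terms:
= (1/2)[1/15 + 1/16 - 1/154 - 1/155]
= 66581/1145760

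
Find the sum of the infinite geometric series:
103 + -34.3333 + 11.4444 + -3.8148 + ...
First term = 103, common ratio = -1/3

For |r| < 1, S = a / (1 - r)
S = 103 / (1 - (-1/3))
S = 103 / (4/3)
S = 309/4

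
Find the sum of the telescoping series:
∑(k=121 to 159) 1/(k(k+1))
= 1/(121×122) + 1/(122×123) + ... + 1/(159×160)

Partial fractions: 1/(k(k+1)) = 1/k - 1/(k+1)
The series telescopes:
= (1/121 - 1/122) + (1/122 - 1/123) + ... + (1/159 - 1/160)
= 1/121 - 1/160
= 39/19360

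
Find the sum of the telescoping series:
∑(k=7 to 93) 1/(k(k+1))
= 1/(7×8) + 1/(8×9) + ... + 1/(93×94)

Partial fractions: 1/(k(k+1)) = 1/k - 1/(k+1)
The series telescopes:
= (1/7 - 1/8) + (1/8 - 1/9) + ... + (1/93 - 1/94)
= 1/7 - 1/94
= 87/658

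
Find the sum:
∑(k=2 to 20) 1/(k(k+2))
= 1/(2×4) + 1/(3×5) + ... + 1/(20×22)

Partial fractions: 1/(k(k+2)) = (1/2)[1/k - 1/(k+2)]
Telescoping leaves the first two and last two terms:
= (1/2)[1/2 + 1/3 - 1/21 - 1/22]
= 57/154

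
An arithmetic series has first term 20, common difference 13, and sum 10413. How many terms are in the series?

Using S = n/2 × [2a + (n-1)d]
10413 = n/2 × [2(20) + (n-1)(13)]
10413 = n/2 × [40 + 13n - 13]
20826 = n × [27 + 13n]
13n² + (27)n - 20826 = 0
Discriminant: Δ = (27)² - 4(13)(-20826) = 729 + 1082952 = 1083681
√Δ = 1041
n = [-(27) + √Δ] / (2·13) = (-27 + 1041) / 26 = 1014 / 26 = 39
(The negative root is discarded since n must be a positive integer.)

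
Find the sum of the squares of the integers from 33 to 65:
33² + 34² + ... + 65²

Use ∑_{k=1}^{n} k² = n(n+1)(2n+1)/6, then subtract the first 32 terms.
∑_{k=1}^{65} k² = 65×66×131/6 = 93665
∑_{k=1}^{32} k² = 32×33×65/6 = 11440
∑_{k=33}^{65} k² = 93665 - 11440 = 82225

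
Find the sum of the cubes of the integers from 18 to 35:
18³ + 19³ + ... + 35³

Use ∑_{k=1}^{n} k³ = [n(n+1)/2]², then subtract the first 17 terms.
∑_{k=1}^{35} k³ = [35×36/2]² = 630² = 396900
∑_{k=1}^{17} k³ = [17×18/2]² = 153² = 23409
∑_{k=18}^{35} k³ = 396900 - 23409 = 373491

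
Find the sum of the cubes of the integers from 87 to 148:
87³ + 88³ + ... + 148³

Use ∑_{k=1}^{n} k³ = [n(n+1)/2]², then subtract the first 86 terms.
∑_{k=1}^{148} k³ = [148×149/2]² = 11026² = 121572676
∑_{k=1}^{86} k³ = [86×87/2]² = 3741² = 13995081
∑_{k=87}^{148} k³ = 121572676 - 13995081 = 107577595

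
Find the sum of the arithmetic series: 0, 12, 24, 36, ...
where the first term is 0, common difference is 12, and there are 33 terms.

Sₙ = n/2 × (first + last)
Last term = a + (n-1)d = 0 + (33-1)×12 = 384
S_33 = 33/2 × (0 + 384)
S_33 = 33/2 × 384 = 6336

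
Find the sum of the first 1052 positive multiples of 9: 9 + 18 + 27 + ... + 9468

Factor out 9: = 9(1 + 2 + ... + 1052) = 9 × n(n+1)/2
= 9 × 1052×1053/2
= 9 × 553878
= 4984902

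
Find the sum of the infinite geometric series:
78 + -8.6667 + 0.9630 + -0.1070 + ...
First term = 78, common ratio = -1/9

For |r| < 1, S = a / (1 - r)
S = 78 / (1 - (-1/9))
S = 78 / (10/9)
S = 351/5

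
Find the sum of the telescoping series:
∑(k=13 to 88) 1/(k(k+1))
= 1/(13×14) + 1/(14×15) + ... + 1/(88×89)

Partial fractions: 1/(k(k+1)) = 1/k - 1/(k+1)
The series telescopes:
= (1/13 - 1/14) + (1/14 - 1/15) + ... + (1/88 - 1/89)
= 1/13 - 1/89
= 76/1157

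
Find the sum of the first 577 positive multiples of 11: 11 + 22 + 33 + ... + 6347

Factor out 11: = 11(1 + 2 + ... + 577) = 11 × n(n+1)/2
= 11 × 577×578/2
= 11 × 166753
= 1834283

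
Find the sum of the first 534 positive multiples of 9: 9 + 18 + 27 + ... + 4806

Factor out 9: = 9(1 + 2 + ... + 534) = 9 × n(n+1)/2
= 9 × 534×535/2
= 9 × 142845
= 1285605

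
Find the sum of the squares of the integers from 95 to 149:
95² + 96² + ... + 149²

Use ∑_{k=1}^{n} k² = n(n+1)(2n+1)/6, then subtract the first 94 terms.
∑_{k=1}^{149} k² = 149×150×299/6 = 1113775
∑_{k=1}^{94} k² = 94×95×189/6 = 281295
∑_{k=95}^{149} k² = 1113775 - 281295 = 832480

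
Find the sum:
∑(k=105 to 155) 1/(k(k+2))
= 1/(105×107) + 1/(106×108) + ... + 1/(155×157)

Partial fractions: 1/(k(k+2)) = (1/2)[1/k - 1/(k+2)]
Telescoping leaves the first two and last two terms:
= (1/2)[1/105 + 1/106 - 1/156 - 1/157]
= 280687/90865320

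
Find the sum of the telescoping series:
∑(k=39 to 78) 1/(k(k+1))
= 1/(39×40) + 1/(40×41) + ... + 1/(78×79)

Partial fractions: 1/(k(k+1)) = 1/k - 1/(k+1)
The series telescopes:
= (1/39 - 1/40) + (1/40 - 1/41) + ... + (1/78 - 1/79)
= 1/39 - 1/79
= 40/3081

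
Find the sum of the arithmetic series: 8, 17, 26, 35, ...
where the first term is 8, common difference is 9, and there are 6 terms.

Sₙ = n/2 × (first + last)
Last term = a + (n-1)d = 8 + (6-1)×9 = 53
S_6 = 6/2 × (8 + 53)
S_6 = 6/2 × 61 = 183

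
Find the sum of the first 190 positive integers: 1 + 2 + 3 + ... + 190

Formula: ∑k = n(n+1)/2
= 190×191/2
= 36290/2
= 18145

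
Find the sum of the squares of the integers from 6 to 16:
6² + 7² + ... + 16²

Use ∑_{k=1}^{n} k² = n(n+1)(2n+1)/6, then subtract the first 5 terms.
∑_{k=1}^{16} k² = 16×17×33/6 = 1496
∑_{k=1}^{5} k² = 5×6×11/6 = 55
∑_{k=6}^{16} k² = 1496 - 55 = 1441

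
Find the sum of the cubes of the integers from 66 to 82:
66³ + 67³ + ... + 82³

Use ∑_{k=1}^{n} k³ = [n(n+1)/2]², then subtract the first 65 terms.
∑_{k=1}^{82} k³ = [82×83/2]² = 3403² = 11580409
∑_{k=1}^{65} k³ = [65×66/2]² = 2145² = 4601025
∑_{k=66}^{82} k³ = 11580409 - 4601025 = 6979384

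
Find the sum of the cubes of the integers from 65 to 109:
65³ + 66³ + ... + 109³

Use ∑_{k=1}^{n} k³ = [n(n+1)/2]², then subtract the first 64 terms.
∑_{k=1}^{109} k³ = [109×110/2]² = 5995² = 35940025
∑_{k=1}^{64} k³ = [64×65/2]² = 2080² = 4326400
∑_{k=65}^{109} k³ = 35940025 - 4326400 = 31613625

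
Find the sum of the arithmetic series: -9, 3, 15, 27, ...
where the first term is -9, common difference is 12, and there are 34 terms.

Sₙ = n/2 × (first + last)
Last term = a + (n-1)d = -9 + (34-1)×12 = 387
S_34 = 34/2 × (-9 + 387)
S_34 = 34/2 × 378 = 6426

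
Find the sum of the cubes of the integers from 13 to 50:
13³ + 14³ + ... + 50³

Use ∑_{k=1}^{n} k³ = [n(n+1)/2]², then subtract the first 12 terms.
∑_{k=1}^{50} k³ = [50×51/2]² = 1275² = 1625625
∑_{k=1}^{12} k³ = [12×13/2]² = 78² = 6084
∑_{k=13}^{50} k³ = 1625625 - 6084 = 1619541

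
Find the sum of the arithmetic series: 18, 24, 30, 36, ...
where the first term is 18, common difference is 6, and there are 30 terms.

Sₙ = n/2 × (first + last)
Last term = a + (n-1)d = 18 + (30-1)×6 = 192
S_30 = 30/2 × (18 + 192)
S_30 = 30/2 × 210 = 3150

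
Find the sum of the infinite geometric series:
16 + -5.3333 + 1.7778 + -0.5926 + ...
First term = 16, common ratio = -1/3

For |r| < 1, S = a / (1 - r)
S = 16 / (1 - (-1/3))
S = 16 / (4/3)
S = 12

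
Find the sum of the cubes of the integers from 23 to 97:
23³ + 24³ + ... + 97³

Use ∑_{k=1}^{n} k³ = [n(n+1)/2]², then subtract the first 22 terms.
∑_{k=1}^{97} k³ = [97×98/2]² = 4753² = 22591009
∑_{k=1}^{22} k³ = [22×23/2]² = 253² = 64009
∑_{k=23}^{97} k³ = 22591009 - 64009 = 22527000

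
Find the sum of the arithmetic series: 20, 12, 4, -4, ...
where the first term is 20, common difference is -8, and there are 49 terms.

Sₙ = n/2 × (first + last)
Last term = a + (n-1)d = 20 + (49-1)×(-8) = -364
S_49 = 49/2 × (20 + (-364))
S_49 = 49/2 × (-344) = -8428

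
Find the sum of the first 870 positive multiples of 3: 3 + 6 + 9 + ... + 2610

Factor out 3: = 3(1 + 2 + ... + 870) = 3 × n(n+1)/2
= 3 × 870×871/2
= 3 × 378885
= 1136655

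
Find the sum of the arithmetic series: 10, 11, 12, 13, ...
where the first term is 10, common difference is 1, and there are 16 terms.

Sₙ = n/2 × (first + last)
Last term = a + (n-1)d = 10 + (16-1)×1 = 25
S_16 = 16/2 × (10 + 25)
S_16 = 16/2 × 35 = 280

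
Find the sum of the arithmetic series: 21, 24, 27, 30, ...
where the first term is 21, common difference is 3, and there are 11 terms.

Sₙ = n/2 × (first + last)
Last term = a + (n-1)d = 21 + (11-1)×3 = 51
S_11 = 11/2 × (21 + 51)
S_11 = 11/2 × 72 = 396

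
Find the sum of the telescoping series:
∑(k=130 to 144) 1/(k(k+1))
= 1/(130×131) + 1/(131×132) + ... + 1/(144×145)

Partial fractions: 1/(k(k+1)) = 1/k - 1/(k+1)
The series telescopes:
= (1/130 - 1/131) + (1/131 - 1/132) + ... + (1/144 - 1/145)
= 1/130 - 1/145
= 3/3770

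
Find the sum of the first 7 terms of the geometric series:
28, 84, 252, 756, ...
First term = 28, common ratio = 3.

Sₙ = a(1 - rⁿ) / (1 - r)
S_7 = 28(1 - 3^7) / (1 - 3)
S_7 = 28(1 - 2187) / (-2)
S_7 = 30604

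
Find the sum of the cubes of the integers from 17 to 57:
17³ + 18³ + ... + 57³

Use ∑_{k=1}^{n} k³ = [n(n+1)/2]², then subtract the first 16 terms.
∑_{k=1}^{57} k³ = [57×58/2]² = 1653² = 2732409
∑_{k=1}^{16} k³ = [16×17/2]² = 136² = 18496
∑_{k=17}^{57} k³ = 2732409 - 18496 = 2713913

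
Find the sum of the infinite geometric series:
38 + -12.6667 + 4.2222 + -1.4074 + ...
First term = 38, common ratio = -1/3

For |r| < 1, S = a / (1 - r)
S = 38 / (1 - (-1/3))
S = 38 / (4/3)
S = 57/2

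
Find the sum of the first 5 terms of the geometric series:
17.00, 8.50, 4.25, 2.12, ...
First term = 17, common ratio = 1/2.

Sₙ = a(1 - rⁿ) / (1 - r)
S_5 = 17(1 - (1/2)^5) / (1 - (1/2))
S_5 = 17(1 - (1/32)) / (1/2)
S_5 = 527/16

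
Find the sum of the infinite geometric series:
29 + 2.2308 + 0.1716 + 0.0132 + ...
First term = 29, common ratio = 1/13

For |r| < 1, S = a / (1 - r)
S = 29 / (1 - (1/13))
S = 29 / (12/13)
S = 377/12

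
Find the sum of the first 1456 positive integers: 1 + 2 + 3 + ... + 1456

Formula: ∑k = n(n+1)/2
= 1456×1457/2
= 2121392/2
= 1060696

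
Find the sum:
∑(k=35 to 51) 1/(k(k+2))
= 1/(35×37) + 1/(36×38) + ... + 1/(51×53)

Partial fractions: 1/(k(k+2)) = (1/2)[1/k - 1/(k+2)]
Telescoping leaves the first two and last two terms:
= (1/2)[1/35 + 1/36 - 1/52 - 1/53]
= 3961/434070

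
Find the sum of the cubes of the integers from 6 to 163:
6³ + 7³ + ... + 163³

Use ∑_{k=1}^{n} k³ = [n(n+1)/2]², then subtract the first 5 terms.
∑_{k=1}^{163} k³ = [163×164/2]² = 13366² = 178649956
∑_{k=1}^{5} k³ = [5×6/2]² = 15² = 225
∑_{k=6}^{163} k³ = 178649956 - 225 = 178649731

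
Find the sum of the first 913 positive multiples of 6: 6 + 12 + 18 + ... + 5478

Factor out 6: = 6(1 + 2 + ... + 913) = 6 × n(n+1)/2
= 6 × 913×914/2
= 6 × 417241
= 2503446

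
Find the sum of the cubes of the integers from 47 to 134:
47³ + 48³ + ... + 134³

Use ∑_{k=1}^{n} k³ = [n(n+1)/2]², then subtract the first 46 terms.
∑_{k=1}^{134} k³ = [134×135/2]² = 9045² = 81812025
∑_{k=1}^{46} k³ = [46×47/2]² = 1081² = 1168561
∑_{k=47}^{134} k³ = 81812025 - 1168561 = 80643464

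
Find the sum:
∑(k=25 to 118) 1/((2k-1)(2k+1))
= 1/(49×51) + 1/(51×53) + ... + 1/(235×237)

Partial fractions: 1/((2k-1)(2k+1)) = (1/2)[1/(2k-1) - 1/(2k+1)]
The series telescopes:
= (1/2)[1/49 - 1/237]
= 94/11613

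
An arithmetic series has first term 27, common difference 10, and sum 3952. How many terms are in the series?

Using S = n/2 × [2a + (n-1)d]
3952 = n/2 × [2(27) + (n-1)(10)]
3952 = n/2 × [54 + 10n - 10]
7904 = n × [44 + 10n]
10n² + (44)n - 7904 = 0
Discriminant: Δ = (44)² - 4(10)(-7904) = 1936 + 316160 = 318096
√Δ = 564
n = [-(44) + √Δ] / (2·10) = (-44 + 564) / 20 = 520 / 20 = 26
(The negative root is discarded since n must be a positive integer.)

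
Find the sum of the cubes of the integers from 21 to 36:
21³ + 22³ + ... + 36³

Use ∑_{k=1}^{n} k³ = [n(n+1)/2]², then subtract the first 20 terms.
∑_{k=1}^{36} k³ = [36×37/2]² = 666² = 443556
∑_{k=1}^{20} k³ = [20×21/2]² = 210² = 44100
∑_{k=21}^{36} k³ = 443556 - 44100 = 399456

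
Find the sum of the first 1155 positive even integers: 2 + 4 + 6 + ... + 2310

Sum of first n even numbers = n(n+1)
= 1155×1156
= 1335180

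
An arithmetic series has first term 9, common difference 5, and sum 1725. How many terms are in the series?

Using S = n/2 × [2a + (n-1)d]
1725 = n/2 × [2(9) + (n-1)(5)]
1725 = n/2 × [18 + 5n - 5]
3450 = n × [13 + 5n]
5n² + (13)n - 3450 = 0
Discriminant: Δ = (13)² - 4(5)(-3450) = 169 + 69000 = 69169
√Δ = 263
n = [-(13) + √Δ] / (2·5) = (-13 + 263) / 10 = 250 / 10 = 25
(The negative root is discarded since n must be a positive integer.)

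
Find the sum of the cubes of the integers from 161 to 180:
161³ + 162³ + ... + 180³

Use ∑_{k=1}^{n} k³ = [n(n+1)/2]², then subtract the first 160 terms.
∑_{k=1}^{180} k³ = [180×181/2]² = 16290² = 265364100
∑_{k=1}^{160} k³ = [160×161/2]² = 12880² = 165894400
∑_{k=161}^{180} k³ = 265364100 - 165894400 = 99469700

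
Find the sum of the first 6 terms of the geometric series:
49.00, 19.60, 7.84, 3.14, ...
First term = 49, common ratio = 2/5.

Sₙ = a(1 - rⁿ) / (1 - r)
S_6 = 49(1 - (2/5)^6) / (1 - (2/5))
S_6 = 49(1 - (64/15625)) / (3/5)
S_6 = 254163/3125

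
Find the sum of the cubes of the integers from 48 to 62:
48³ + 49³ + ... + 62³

Use ∑_{k=1}^{n} k³ = [n(n+1)/2]², then subtract the first 47 terms.
∑_{k=1}^{62} k³ = [62×63/2]² = 1953² = 3814209
∑_{k=1}^{47} k³ = [47×48/2]² = 1128² = 1272384
∑_{k=48}^{62} k³ = 3814209 - 1272384 = 2541825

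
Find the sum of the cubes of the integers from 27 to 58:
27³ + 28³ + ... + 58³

Use ∑_{k=1}^{n} k³ = [n(n+1)/2]², then subtract the first 26 terms.
∑_{k=1}^{58} k³ = [58×59/2]² = 1711² = 2927521
∑_{k=1}^{26} k³ = [26×27/2]² = 351² = 123201
∑_{k=27}^{58} k³ = 2927521 - 123201 = 2804320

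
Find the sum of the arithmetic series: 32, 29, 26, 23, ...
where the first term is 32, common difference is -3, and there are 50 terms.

Sₙ = n/2 × (first + last)
Last term = a + (n-1)d = 32 + (50-1)×(-3) = -115
S_50 = 50/2 × (32 + (-115))
S_50 = 50/2 × (-83) = -2075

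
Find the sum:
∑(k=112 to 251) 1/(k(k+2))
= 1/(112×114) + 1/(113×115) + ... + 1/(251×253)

Partial fractions: 1/(k(k+2)) = (1/2)[1/k - 1/(k+2)]
Telescoping leaves the first two and last two terms:
= (1/2)[1/112 + 1/113 - 1/252 - 1/253]
= 284065/57635424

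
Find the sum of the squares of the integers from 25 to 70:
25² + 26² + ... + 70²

Use ∑_{k=1}^{n} k² = n(n+1)(2n+1)/6, then subtract the first 24 terms.
∑_{k=1}^{70} k² = 70×71×141/6 = 116795
∑_{k=1}^{24} k² = 24×25×49/6 = 4900
∑_{k=25}^{70} k² = 116795 - 4900 = 111895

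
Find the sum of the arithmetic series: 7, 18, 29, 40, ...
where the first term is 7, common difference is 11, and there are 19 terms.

Sₙ = n/2 × (first + last)
Last term = a + (n-1)d = 7 + (19-1)×11 = 205
S_19 = 19/2 × (7 + 205)
S_19 = 19/2 × 212 = 2014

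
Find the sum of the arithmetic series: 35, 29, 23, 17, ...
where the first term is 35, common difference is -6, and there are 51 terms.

Sₙ = n/2 × (first + last)
Last term = a + (n-1)d = 35 + (51-1)×(-6) = -265
S_51 = 51/2 × (35 + (-265))
S_51 = 51/2 × (-230) = -5865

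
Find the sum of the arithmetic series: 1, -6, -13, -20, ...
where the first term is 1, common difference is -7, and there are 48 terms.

Sₙ = n/2 × (first + last)
Last term = a + (n-1)d = 1 + (48-1)×(-7) = -328
S_48 = 48/2 × (1 + (-328))
S_48 = 48/2 × (-327) = -7848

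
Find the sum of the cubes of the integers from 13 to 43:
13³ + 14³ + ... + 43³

Use ∑_{k=1}^{n} k³ = [n(n+1)/2]², then subtract the first 12 terms.
∑_{k=1}^{43} k³ = [43×44/2]² = 946² = 894916
∑_{k=1}^{12} k³ = [12×13/2]² = 78² = 6084
∑_{k=13}^{43} k³ = 894916 - 6084 = 888832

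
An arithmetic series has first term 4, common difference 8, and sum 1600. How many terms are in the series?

Using S = n/2 × [2a + (n-1)d]
1600 = n/2 × [2(4) + (n-1)(8)]
1600 = n/2 × [8 + 8n - 8]
3200 = n × [0 + 8n]
8n² + (0)n - 3200 = 0
Discriminant: Δ = (0)² - 4(8)(-3200) = 0 + 102400 = 102400
√Δ = 320
n = [-(0) + √Δ] / (2·8) = (0 + 320) / 16 = 320 / 16 = 20
(The negative root is discarded since n must be a positive integer.)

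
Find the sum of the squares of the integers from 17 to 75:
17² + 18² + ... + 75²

Use ∑_{k=1}^{n} k² = n(n+1)(2n+1)/6, then subtract the first 16 terms.
∑_{k=1}^{75} k² = 75×76×151/6 = 143450
∑_{k=1}^{16} k² = 16×17×33/6 = 1496
∑_{k=17}^{75} k² = 143450 - 1496 = 141954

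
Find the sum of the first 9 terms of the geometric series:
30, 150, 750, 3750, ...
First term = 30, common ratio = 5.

Sₙ = a(1 - rⁿ) / (1 - r)
S_9 = 30(1 - 5^9) / (1 - 5)
S_9 = 30(1 - 1953125) / (-4)
S_9 = 14648430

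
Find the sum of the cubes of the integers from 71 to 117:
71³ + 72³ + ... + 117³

Use ∑_{k=1}^{n} k³ = [n(n+1)/2]², then subtract the first 70 terms.
∑_{k=1}^{117} k³ = [117×118/2]² = 6903² = 47651409
∑_{k=1}^{70} k³ = [70×71/2]² = 2485² = 6175225
∑_{k=71}^{117} k³ = 47651409 - 6175225 = 41476184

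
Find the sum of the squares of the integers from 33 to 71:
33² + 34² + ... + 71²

Use ∑_{k=1}^{n} k² = n(n+1)(2n+1)/6, then subtract the first 32 terms.
∑_{k=1}^{71} k² = 71×72×143/6 = 121836
∑_{k=1}^{32} k² = 32×33×65/6 = 11440
∑_{k=33}^{71} k² = 121836 - 11440 = 110396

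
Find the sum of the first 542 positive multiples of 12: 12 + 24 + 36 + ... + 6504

Factor out 12: = 12(1 + 2 + ... + 542) = 12 × n(n+1)/2
= 12 × 542×543/2
= 12 × 147153
= 1765836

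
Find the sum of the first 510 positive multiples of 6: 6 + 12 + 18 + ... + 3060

Factor out 6: = 6(1 + 2 + ... + 510) = 6 × n(n+1)/2
= 6 × 510×511/2
= 6 × 130305
= 781830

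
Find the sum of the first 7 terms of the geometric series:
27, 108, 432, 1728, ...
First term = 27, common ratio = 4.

Sₙ = a(1 - rⁿ) / (1 - r)
S_7 = 27(1 - 4^7) / (1 - 4)
S_7 = 27(1 - 16384) / (-3)
S_7 = 147447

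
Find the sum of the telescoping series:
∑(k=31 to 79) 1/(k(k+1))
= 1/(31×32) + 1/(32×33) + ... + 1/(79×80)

Partial fractions: 1/(k(k+1)) = 1/k - 1/(k+1)
The series telescopes:
= (1/31 - 1/32) + (1/32 - 1/33) + ... + (1/79 - 1/80)
= 1/31 - 1/80
= 49/2480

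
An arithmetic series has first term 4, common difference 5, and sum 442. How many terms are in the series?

Using S = n/2 × [2a + (n-1)d]
442 = n/2 × [2(4) + (n-1)(5)]
442 = n/2 × [8 + 5n - 5]
884 = n × [3 + 5n]
5n² + (3)n - 884 = 0
Discriminant: Δ = (3)² - 4(5)(-884) = 9 + 17680 = 17689
√Δ = 133
n = [-(3) + √Δ] / (2·5) = (-3 + 133) / 10 = 130 / 10 = 13
(The negative root is discarded since n must be a positive integer.)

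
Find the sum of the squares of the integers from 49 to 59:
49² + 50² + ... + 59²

Use ∑_{k=1}^{n} k² = n(n+1)(2n+1)/6, then subtract the first 48 terms.
∑_{k=1}^{59} k² = 59×60×119/6 = 70210
∑_{k=1}^{48} k² = 48×49×97/6 = 38024
∑_{k=49}^{59} k² = 70210 - 38024 = 32186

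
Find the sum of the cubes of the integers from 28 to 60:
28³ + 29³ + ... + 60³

Use ∑_{k=1}^{n} k³ = [n(n+1)/2]², then subtract the first 27 terms.
∑_{k=1}^{60} k³ = [60×61/2]² = 1830² = 3348900
∑_{k=1}^{27} k³ = [27×28/2]² = 378² = 142884
∑_{k=28}^{60} k³ = 3348900 - 142884 = 3206016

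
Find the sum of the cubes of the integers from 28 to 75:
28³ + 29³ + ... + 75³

Use ∑_{k=1}^{n} k³ = [n(n+1)/2]², then subtract the first 27 terms.
∑_{k=1}^{75} k³ = [75×76/2]² = 2850² = 8122500
∑_{k=1}^{27} k³ = [27×28/2]² = 378² = 142884
∑_{k=28}^{75} k³ = 8122500 - 142884 = 7979616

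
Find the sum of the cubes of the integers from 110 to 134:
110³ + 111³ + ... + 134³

Use ∑_{k=1}^{n} k³ = [n(n+1)/2]², then subtract the first 109 terms.
∑_{k=1}^{134} k³ = [134×135/2]² = 9045² = 81812025
∑_{k=1}^{109} k³ = [109×110/2]² = 5995² = 35940025
∑_{k=110}^{134} k³ = 81812025 - 35940025 = 45872000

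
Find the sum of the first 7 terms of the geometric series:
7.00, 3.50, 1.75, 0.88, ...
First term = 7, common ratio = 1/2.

Sₙ = a(1 - rⁿ) / (1 - r)
S_7 = 7(1 - (1/2)^7) / (1 - (1/2))
S_7 = 7(1 - (1/128)) / (1/2)
S_7 = 889/64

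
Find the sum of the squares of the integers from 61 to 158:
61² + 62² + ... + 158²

Use ∑_{k=1}^{n} k² = n(n+1)(2n+1)/6, then subtract the first 60 terms.
∑_{k=1}^{158} k² = 158×159×317/6 = 1327279
∑_{k=1}^{60} k² = 60×61×121/6 = 73810
∑_{k=61}^{158} k² = 1327279 - 73810 = 1253469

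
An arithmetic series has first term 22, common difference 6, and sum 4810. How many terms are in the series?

Using S = n/2 × [2a + (n-1)d]
4810 = n/2 × [2(22) + (n-1)(6)]
4810 = n/2 × [44 + 6n - 6]
9620 = n × [38 + 6n]
6n² + (38)n - 9620 = 0
Discriminant: Δ = (38)² - 4(6)(-9620) = 1444 + 230880 = 232324
√Δ = 482
n = [-(38) + √Δ] / (2·6) = (-38 + 482) / 12 = 444 / 12 = 37
(The negative root is discarded since n must be a positive integer.)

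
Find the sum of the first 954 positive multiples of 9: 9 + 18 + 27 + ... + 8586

Factor out 9: = 9(1 + 2 + ... + 954) = 9 × n(n+1)/2
= 9 × 954×955/2
= 9 × 455535
= 4099815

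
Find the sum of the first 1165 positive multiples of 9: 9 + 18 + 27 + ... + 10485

Factor out 9: = 9(1 + 2 + ... + 1165) = 9 × n(n+1)/2
= 9 × 1165×1166/2
= 9 × 679195
= 6112755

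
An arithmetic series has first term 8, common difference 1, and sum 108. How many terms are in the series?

Using S = n/2 × [2a + (n-1)d]
108 = n/2 × [2(8) + (n-1)(1)]
108 = n/2 × [16 + 1n - 1]
216 = n × [15 + 1n]
1n² + (15)n - 216 = 0
Discriminant: Δ = (15)² - 4(1)(-216) = 225 + 864 = 1089
√Δ = 33
n = [-(15) + √Δ] / (2·1) = (-15 + 33) / 2 = 18 / 2 = 9
(The negative root is discarded since n must be a positive integer.)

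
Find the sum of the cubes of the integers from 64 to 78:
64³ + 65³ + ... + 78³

Use ∑_{k=1}^{n} k³ = [n(n+1)/2]², then subtract the first 63 terms.
∑_{k=1}^{78} k³ = [78×79/2]² = 3081² = 9492561
∑_{k=1}^{63} k³ = [63×64/2]² = 2016² = 4064256
∑_{k=64}^{78} k³ = 9492561 - 4064256 = 5428305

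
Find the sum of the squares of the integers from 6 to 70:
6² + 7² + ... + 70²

Use ∑_{k=1}^{n} k² = n(n+1)(2n+1)/6, then subtract the first 5 terms.
∑_{k=1}^{70} k² = 70×71×141/6 = 116795
∑_{k=1}^{5} k² = 5×6×11/6 = 55
∑_{k=6}^{70} k² = 116795 - 55 = 116740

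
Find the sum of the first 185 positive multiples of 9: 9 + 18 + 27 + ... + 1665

Factor out 9: = 9(1 + 2 + ... + 185) = 9 × n(n+1)/2
= 9 × 185×186/2
= 9 × 17205
= 154845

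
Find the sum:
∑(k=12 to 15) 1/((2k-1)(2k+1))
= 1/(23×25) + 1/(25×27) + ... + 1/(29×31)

Partial fractions: 1/((2k-1)(2k+1)) = (1/2)[1/(2k-1) - 1/(2k+1)]
The series telescopes:
= (1/2)[1/23 - 1/31]
= 4/713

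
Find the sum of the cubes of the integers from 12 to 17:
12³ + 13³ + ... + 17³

Use ∑_{k=1}^{n} k³ = [n(n+1)/2]², then subtract the first 11 terms.
∑_{k=1}^{17} k³ = [17×18/2]² = 153² = 23409
∑_{k=1}^{11} k³ = [11×12/2]² = 66² = 4356
∑_{k=12}^{17} k³ = 23409 - 4356 = 19053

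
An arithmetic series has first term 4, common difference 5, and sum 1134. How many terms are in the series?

Using S = n/2 × [2a + (n-1)d]
1134 = n/2 × [2(4) + (n-1)(5)]
1134 = n/2 × [8 + 5n - 5]
2268 = n × [3 + 5n]
5n² + (3)n - 2268 = 0
Discriminant: Δ = (3)² - 4(5)(-2268) = 9 + 45360 = 45369
√Δ = 213
n = [-(3) + √Δ] / (2·5) = (-3 + 213) / 10 = 210 / 10 = 21
(The negative root is discarded since n must be a positive integer.)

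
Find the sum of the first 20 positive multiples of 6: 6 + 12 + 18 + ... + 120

Factor out 6: = 6(1 + 2 + ... + 20) = 6 × n(n+1)/2
= 6 × 20×21/2
= 6 × 210
= 1260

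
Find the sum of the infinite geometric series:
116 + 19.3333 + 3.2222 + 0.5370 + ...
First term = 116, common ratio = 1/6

For |r| < 1, S = a / (1 - r)
S = 116 / (1 - (1/6))
S = 116 / (5/6)
S = 696/5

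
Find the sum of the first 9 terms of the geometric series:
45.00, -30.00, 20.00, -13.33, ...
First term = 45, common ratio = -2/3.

Sₙ = a(1 - rⁿ) / (1 - r)
S_9 = 45(1 - (-2/3)^9) / (1 - (-2/3))
S_9 = 45(1 - (-512/19683)) / (5/3)
S_9 = 20195/729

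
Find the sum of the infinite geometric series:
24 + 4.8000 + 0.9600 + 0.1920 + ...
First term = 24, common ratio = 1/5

For |r| < 1, S = a / (1 - r)
S = 24 / (1 - (1/5))
S = 24 / (4/5)
S = 30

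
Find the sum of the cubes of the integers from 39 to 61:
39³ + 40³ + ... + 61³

Use ∑_{k=1}^{n} k³ = [n(n+1)/2]², then subtract the first 38 terms.
∑_{k=1}^{61} k³ = [61×62/2]² = 1891² = 3575881
∑_{k=1}^{38} k³ = [38×39/2]² = 741² = 549081
∑_{k=39}^{61} k³ = 3575881 - 549081 = 3026800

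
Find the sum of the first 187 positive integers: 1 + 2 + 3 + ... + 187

Formula: ∑k = n(n+1)/2
= 187×188/2
= 35156/2
= 17578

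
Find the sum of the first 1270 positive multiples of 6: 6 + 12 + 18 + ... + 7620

Factor out 6: = 6(1 + 2 + ... + 1270) = 6 × n(n+1)/2
= 6 × 1270×1271/2
= 6 × 807085
= 4842510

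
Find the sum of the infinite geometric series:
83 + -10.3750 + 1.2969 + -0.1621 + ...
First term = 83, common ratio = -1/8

For |r| < 1, S = a / (1 - r)
S = 83 / (1 - (-1/8))
S = 83 / (9/8)
S = 664/9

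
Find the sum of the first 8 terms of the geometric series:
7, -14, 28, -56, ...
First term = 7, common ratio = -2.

Sₙ = a(1 - rⁿ) / (1 - r)
S_8 = 7(1 - (-2)^8) / (1 - (-2))
S_8 = 7(1 - 256) / (3)
S_8 = -595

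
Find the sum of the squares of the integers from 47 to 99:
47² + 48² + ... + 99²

Use ∑_{k=1}^{n} k² = n(n+1)(2n+1)/6, then subtract the first 46 terms.
∑_{k=1}^{99} k² = 99×100×199/6 = 328350
∑_{k=1}^{46} k² = 46×47×93/6 = 33511
∑_{k=47}^{99} k² = 328350 - 33511 = 294839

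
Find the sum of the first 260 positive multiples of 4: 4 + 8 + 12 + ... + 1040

Factor out 4: = 4(1 + 2 + ... + 260) = 4 × n(n+1)/2
= 4 × 260×261/2
= 4 × 33930
= 135720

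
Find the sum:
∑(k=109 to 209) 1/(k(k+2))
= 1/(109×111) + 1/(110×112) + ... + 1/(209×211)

Partial fractions: 1/(k(k+2)) = (1/2)[1/k - 1/(k+2)]
Telescoping leaves the first two and last two terms:
= (1/2)[1/109 + 1/110 - 1/210 - 1/211]
= 46561/10625538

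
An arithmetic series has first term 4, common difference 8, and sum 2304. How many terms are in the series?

Using S = n/2 × [2a + (n-1)d]
2304 = n/2 × [2(4) + (n-1)(8)]
2304 = n/2 × [8 + 8n - 8]
4608 = n × [0 + 8n]
8n² + (0)n - 4608 = 0
Discriminant: Δ = (0)² - 4(8)(-4608) = 0 + 147456 = 147456
√Δ = 384
n = [-(0) + √Δ] / (2·8) = (0 + 384) / 16 = 384 / 16 = 24
(The negative root is discarded since n must be a positive integer.)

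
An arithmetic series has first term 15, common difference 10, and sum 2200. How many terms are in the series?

Using S = n/2 × [2a + (n-1)d]
2200 = n/2 × [2(15) + (n-1)(10)]
2200 = n/2 × [30 + 10n - 10]
4400 = n × [20 + 10n]
10n² + (20)n - 4400 = 0
Discriminant: Δ = (20)² - 4(10)(-4400) = 400 + 176000 = 176400
√Δ = 420
n = [-(20) + √Δ] / (2·10) = (-20 + 420) / 20 = 400 / 20 = 20
(The negative root is discarded since n must be a positive integer.)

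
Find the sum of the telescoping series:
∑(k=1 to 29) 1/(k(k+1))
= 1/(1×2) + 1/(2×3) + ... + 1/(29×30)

Partial fractions: 1/(k(k+1)) = 1/k - 1/(k+1)
The series telescopes:
= (1/1 - 1/2) + (1/2 - 1/3) + ... + (1/29 - 1/30)
= 1/1 - 1/30
= 29/30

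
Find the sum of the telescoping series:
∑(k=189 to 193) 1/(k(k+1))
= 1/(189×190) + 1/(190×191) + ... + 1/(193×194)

Partial fractions: 1/(k(k+1)) = 1/k - 1/(k+1)
The series telescopes:
= (1/189 - 1/190) + (1/190 - 1/191) + ... + (1/193 - 1/194)
= 1/189 - 1/194
= 5/36666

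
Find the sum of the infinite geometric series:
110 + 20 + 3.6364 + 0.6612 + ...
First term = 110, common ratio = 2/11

For |r| < 1, S = a / (1 - r)
S = 110 / (1 - (2/11))
S = 110 / (9/11)
S = 1210/9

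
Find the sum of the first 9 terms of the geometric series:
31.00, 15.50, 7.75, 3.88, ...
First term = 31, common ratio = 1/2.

Sₙ = a(1 - rⁿ) / (1 - r)
S_9 = 31(1 - (1/2)^9) / (1 - (1/2))
S_9 = 31(1 - (1/512)) / (1/2)
S_9 = 15841/256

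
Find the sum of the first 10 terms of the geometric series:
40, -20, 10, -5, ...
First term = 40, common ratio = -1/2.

Sₙ = a(1 - rⁿ) / (1 - r)
S_10 = 40(1 - (-1/2)^10) / (1 - (-1/2))
S_10 = 40(1 - (1/1024)) / (3/2)
S_10 = 1705/64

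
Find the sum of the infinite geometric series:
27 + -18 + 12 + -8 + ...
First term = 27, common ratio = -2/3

For |r| < 1, S = a / (1 - r)
S = 27 / (1 - (-2/3))
S = 27 / (5/3)
S = 81/5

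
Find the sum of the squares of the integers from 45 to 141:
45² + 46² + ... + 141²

Use ∑_{k=1}^{n} k² = n(n+1)(2n+1)/6, then subtract the first 44 terms.
∑_{k=1}^{141} k² = 141×142×283/6 = 944371
∑_{k=1}^{44} k² = 44×45×89/6 = 29370
∑_{k=45}^{141} k² = 944371 - 29370 = 915001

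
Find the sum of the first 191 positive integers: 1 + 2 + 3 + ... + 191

Formula: ∑k = n(n+1)/2
= 191×192/2
= 36672/2
= 18336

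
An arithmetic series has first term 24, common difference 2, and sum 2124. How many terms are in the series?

Using S = n/2 × [2a + (n-1)d]
2124 = n/2 × [2(24) + (n-1)(2)]
2124 = n/2 × [48 + 2n - 2]
4248 = n × [46 + 2n]
2n² + (46)n - 4248 = 0
Discriminant: Δ = (46)² - 4(2)(-4248) = 2116 + 33984 = 36100
√Δ = 190
n = [-(46) + √Δ] / (2·2) = (-46 + 190) / 4 = 144 / 4 = 36
(The negative root is discarded since n must be a positive integer.)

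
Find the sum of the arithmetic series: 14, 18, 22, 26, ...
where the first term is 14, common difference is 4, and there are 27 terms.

Sₙ = n/2 × (first + last)
Last term = a + (n-1)d = 14 + (27-1)×4 = 118
S_27 = 27/2 × (14 + 118)
S_27 = 27/2 × 132 = 1782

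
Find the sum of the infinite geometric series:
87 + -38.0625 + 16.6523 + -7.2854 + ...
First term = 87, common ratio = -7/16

For |r| < 1, S = a / (1 - r)
S = 87 / (1 - (-7/16))
S = 87 / (23/16)
S = 1392/23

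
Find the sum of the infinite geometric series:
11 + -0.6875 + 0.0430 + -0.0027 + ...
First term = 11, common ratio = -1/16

For |r| < 1, S = a / (1 - r)
S = 11 / (1 - (-1/16))
S = 11 / (17/16)
S = 176/17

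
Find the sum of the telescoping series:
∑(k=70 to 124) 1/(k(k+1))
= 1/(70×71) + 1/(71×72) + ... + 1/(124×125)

Partial fractions: 1/(k(k+1)) = 1/k - 1/(k+1)
The series telescopes:
= (1/70 - 1/71) + (1/71 - 1/72) + ... + (1/124 - 1/125)
= 1/70 - 1/125
= 11/1750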